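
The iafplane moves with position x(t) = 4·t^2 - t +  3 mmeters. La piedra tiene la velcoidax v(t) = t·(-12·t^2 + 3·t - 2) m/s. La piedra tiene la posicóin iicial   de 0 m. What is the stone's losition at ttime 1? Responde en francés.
Pour résoudre ceci, nous devons prendre 1 intégrale de notre équation de la vitesse v(t) = t·(-12·t^2 + 3·t - 2). En prenant ∫v(t)dt et en appliquant x(0) = 0, nous trouvons x(t) = -3·t^4 + t^3 - t^2. Nous avons la position x(t) = -3·t^4 + t^3 - t^2. En substituant t = 1: x(1) = -3.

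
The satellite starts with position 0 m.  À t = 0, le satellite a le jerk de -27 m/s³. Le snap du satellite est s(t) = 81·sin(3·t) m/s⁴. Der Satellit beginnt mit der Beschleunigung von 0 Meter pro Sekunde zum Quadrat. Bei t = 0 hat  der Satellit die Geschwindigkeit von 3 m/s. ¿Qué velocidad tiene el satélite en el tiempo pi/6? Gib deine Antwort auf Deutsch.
Wir müssen die Stammfunktion unserer Gleichung für den Snap s(t) = 81·sin(3·t) 3-mal finden. Mit ∫s(t)dt und Anwendung von j(0) = -27, finden wir j(t) = -27·cos(3·t). Die Stammfunktion von dem Ruck ist die Beschleunigung. Mit a(0) = 0 erhalten wir a(t) = -9·sin(3·t). Das Integral von der Beschleunigung ist die Geschwindigkeit. Mit v(0) = 3 erhalten wir v(t) = 3·cos(3·t). Aus der Gleichung für die Geschwindigkeit v(t) = 3·cos(3·t), setzen wir t = pi/6 ein und erhalten v = 0.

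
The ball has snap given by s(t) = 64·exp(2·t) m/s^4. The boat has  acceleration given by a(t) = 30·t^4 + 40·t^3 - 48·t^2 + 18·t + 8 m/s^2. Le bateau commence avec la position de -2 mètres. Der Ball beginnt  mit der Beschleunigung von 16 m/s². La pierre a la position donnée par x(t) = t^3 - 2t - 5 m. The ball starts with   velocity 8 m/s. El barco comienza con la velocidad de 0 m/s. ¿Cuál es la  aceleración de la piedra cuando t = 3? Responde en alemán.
Wir müssen unsere Gleichung für die Position x(t) = t^3 - 2·t - 5 2-mal ableiten. Die Ableitung von der Position ergibt die Geschwindigkeit: v(t) = 3·t^2 - 2. Durch Ableiten von der Geschwindigkeit erhalten wir die Beschleunigung: a(t) = 6·t. Aus der Gleichung für die Beschleunigung a(t) = 6·t, setzen wir t = 3 ein und erhalten a = 18.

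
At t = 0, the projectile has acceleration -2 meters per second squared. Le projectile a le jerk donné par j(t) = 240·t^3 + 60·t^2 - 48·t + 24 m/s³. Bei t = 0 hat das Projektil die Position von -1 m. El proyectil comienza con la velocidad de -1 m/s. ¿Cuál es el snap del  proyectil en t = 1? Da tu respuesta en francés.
Pour résoudre ceci, nous devons prendre 1 dérivée de notre équation du jerk j(t) = 240·t^3 + 60·t^2 - 48·t + 24. En dérivant le jerk, nous obtenons le snap: s(t) = 720·t^2 + 120·t - 48. En utilisant s(t) = 720·t^2 + 120·t - 48 et en substituant t = 1, nous trouvons s = 792.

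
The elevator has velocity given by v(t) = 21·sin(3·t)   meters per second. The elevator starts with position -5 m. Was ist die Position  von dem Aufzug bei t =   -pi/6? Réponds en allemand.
Wir müssen unsere Gleichung für die Geschwindigkeit v(t) = 21·sin(3·t) 1-mal integrieren. Das Integral von der Geschwindigkeit ist die Position. Mit x(0) = -5 erhalten wir x(t) = 2 - 7·cos(3·t). Mit x(t) = 2 - 7·cos(3·t) und Einsetzen von t = -pi/6, finden wir x = 2.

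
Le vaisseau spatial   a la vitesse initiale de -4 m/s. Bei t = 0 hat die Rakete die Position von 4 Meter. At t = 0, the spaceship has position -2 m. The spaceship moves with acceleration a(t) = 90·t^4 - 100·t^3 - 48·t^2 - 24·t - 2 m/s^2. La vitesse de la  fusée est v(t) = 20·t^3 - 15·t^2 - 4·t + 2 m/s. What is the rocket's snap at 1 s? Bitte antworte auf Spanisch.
Partiendo de la velocidad v(t) = 20·t^3 - 15·t^2 - 4·t + 2, tomamos 3 derivadas. Tomando d/dt de v(t), encontramos a(t) = 60·t^2 - 30·t - 4. Derivando la aceleración, obtenemos la sacudida: j(t) = 120·t - 30. Tomando d/dt de j(t), encontramos s(t) = 120. Tenemos el snap s(t) = 120. Sustituyendo t = 1: s(1) = 120.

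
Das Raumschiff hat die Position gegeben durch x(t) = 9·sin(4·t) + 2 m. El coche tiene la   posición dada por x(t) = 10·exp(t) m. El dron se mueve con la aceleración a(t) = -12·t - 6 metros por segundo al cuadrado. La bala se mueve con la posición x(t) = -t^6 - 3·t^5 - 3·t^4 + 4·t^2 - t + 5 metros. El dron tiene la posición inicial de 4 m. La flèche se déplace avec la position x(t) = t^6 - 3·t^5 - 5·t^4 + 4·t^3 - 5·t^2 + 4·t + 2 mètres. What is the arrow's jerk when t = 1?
Starting from position x(t) = t^6 - 3·t^5 - 5·t^4 + 4·t^3 - 5·t^2 + 4·t + 2, we take 3 derivatives. The derivative of position gives velocity: v(t) = 6·t^5 - 15·t^4 - 20·t^3 + 12·t^2 - 10·t + 4. Differentiating velocity, we get acceleration: a(t) = 30·t^4 - 60·t^3 - 60·t^2 + 24·t - 10. The derivative of acceleration gives jerk: j(t) = 120·t^3 - 180·t^2 - 120·t + 24. Using j(t) = 120·t^3 - 180·t^2 - 120·t + 24 and substituting t = 1, we find j = -156.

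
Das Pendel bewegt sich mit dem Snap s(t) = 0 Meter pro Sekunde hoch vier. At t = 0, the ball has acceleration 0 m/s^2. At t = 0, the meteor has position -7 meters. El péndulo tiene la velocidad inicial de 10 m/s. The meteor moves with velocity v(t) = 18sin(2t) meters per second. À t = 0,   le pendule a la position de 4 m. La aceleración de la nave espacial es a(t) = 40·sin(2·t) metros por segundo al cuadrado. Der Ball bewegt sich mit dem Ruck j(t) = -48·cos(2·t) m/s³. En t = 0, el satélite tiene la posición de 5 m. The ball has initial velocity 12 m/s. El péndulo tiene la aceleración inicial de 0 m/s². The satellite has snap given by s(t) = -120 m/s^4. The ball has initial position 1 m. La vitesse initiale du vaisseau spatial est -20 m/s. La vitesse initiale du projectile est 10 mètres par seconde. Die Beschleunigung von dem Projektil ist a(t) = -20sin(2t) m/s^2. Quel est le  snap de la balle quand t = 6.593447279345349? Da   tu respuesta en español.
Para resolver esto, necesitamos tomar 1 derivada de nuestra ecuación de la sacudida j(t) = -48·cos(2·t). La derivada de la sacudida da el snap: s(t) = 96·sin(2·t). De la ecuación del snap s(t) = 96·sin(2·t), sustituimos t = 6.593447279345349 para obtener s = 55.8203047458728.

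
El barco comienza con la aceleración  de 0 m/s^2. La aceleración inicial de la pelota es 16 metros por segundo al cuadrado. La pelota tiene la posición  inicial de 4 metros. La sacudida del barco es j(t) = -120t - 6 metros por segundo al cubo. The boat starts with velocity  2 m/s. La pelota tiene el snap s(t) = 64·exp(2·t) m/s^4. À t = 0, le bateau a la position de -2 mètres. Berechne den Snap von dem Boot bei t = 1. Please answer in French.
Pour résoudre ceci, nous devons prendre 1 dérivée de notre équation du jerk j(t) = -120·t - 6. La dérivée du jerk donne le snap: s(t) = -120. De l'équation du snap s(t) = -120, nous substituons t = 1 pour obtenir s = -120.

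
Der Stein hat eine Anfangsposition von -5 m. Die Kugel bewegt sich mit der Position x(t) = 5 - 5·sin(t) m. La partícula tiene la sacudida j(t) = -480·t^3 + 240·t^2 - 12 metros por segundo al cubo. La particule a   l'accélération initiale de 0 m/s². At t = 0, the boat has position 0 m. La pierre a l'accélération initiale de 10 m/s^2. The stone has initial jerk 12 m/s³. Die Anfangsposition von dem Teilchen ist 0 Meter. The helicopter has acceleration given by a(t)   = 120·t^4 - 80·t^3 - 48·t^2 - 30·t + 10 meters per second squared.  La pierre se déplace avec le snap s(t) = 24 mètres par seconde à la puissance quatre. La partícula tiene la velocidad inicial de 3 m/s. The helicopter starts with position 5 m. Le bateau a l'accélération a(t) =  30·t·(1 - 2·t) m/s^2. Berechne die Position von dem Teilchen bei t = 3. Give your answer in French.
Nous devons intégrer notre équation du jerk j(t) = -480·t^3 + 240·t^2 - 12 3 fois. La primitive du jerk, avec a(0) = 0, donne l'accélération: a(t) = -120·t^4 + 80·t^3 - 12·t. L'intégrale de l'accélération, avec v(0) = 3, donne la vitesse: v(t) = -24·t^5 + 20·t^4 - 6·t^2 + 3. En prenant ∫v(t)dt et en appliquant x(0) = 0, nous trouvons x(t) = -4·t^6 + 4·t^5 - 2·t^3 + 3·t. En utilisant x(t) = -4·t^6 + 4·t^5 - 2·t^3 + 3·t et en substituant t = 3, nous trouvons x = -1989.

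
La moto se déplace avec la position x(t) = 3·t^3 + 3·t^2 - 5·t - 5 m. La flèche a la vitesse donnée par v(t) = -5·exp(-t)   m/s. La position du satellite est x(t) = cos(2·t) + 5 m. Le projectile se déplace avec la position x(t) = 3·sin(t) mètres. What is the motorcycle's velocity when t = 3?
We must differentiate our position equation x(t) = 3·t^3 + 3·t^2 - 5·t - 5 1 time. The derivative of position gives velocity: v(t) = 9·t^2 + 6·t - 5. Using v(t) = 9·t^2 + 6·t - 5 and substituting t = 3, we find v = 94.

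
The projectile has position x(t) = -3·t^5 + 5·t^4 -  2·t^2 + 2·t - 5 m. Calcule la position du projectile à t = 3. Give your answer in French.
En utilisant x(t) = -3·t^5 + 5·t^4 - 2·t^2 + 2·t - 5 et en substituant t = 3, nous trouvons x = -341.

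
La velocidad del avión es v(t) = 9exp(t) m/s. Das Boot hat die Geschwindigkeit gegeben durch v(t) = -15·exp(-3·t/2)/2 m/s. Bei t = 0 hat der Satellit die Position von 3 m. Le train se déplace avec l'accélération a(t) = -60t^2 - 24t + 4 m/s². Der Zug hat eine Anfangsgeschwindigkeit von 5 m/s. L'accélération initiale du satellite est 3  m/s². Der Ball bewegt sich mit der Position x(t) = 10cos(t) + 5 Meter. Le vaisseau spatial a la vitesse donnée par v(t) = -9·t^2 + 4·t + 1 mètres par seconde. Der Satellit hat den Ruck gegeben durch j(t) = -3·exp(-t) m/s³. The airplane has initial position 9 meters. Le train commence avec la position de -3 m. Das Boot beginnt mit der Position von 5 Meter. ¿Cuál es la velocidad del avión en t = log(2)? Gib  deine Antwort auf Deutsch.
Wir haben die Geschwindigkeit v(t) = 9·exp(t). Durch Einsetzen von t = log(2): v(log(2)) = 18.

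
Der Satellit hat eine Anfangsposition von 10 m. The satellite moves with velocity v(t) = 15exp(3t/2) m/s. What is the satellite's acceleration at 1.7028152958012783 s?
To solve this, we need to take 1 derivative of our velocity equation v(t) = 15·exp(3·t/2). The derivative of velocity gives acceleration: a(t) = 45·exp(3·t/2)/2. Using a(t) = 45·exp(3·t/2)/2 and substituting t = 1.7028152958012783, we find a = 289.379290905088.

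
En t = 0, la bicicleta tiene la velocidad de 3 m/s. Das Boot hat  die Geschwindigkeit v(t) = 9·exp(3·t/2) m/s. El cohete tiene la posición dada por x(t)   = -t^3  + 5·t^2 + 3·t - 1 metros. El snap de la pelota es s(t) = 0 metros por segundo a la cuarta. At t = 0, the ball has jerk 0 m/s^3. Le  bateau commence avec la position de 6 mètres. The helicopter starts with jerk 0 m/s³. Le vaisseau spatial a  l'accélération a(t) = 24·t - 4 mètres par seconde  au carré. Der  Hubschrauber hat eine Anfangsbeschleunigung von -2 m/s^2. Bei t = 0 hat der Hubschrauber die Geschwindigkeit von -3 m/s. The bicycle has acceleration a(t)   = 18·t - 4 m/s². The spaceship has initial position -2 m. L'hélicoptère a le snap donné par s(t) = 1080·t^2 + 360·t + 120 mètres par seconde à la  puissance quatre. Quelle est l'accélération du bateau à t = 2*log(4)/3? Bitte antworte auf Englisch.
To solve this, we need to take 1 derivative of our velocity equation v(t) = 9·exp(3·t/2). The derivative of velocity gives acceleration: a(t) = 27·exp(3·t/2)/2. Using a(t) = 27·exp(3·t/2)/2 and substituting t = 2*log(4)/3, we find a = 54.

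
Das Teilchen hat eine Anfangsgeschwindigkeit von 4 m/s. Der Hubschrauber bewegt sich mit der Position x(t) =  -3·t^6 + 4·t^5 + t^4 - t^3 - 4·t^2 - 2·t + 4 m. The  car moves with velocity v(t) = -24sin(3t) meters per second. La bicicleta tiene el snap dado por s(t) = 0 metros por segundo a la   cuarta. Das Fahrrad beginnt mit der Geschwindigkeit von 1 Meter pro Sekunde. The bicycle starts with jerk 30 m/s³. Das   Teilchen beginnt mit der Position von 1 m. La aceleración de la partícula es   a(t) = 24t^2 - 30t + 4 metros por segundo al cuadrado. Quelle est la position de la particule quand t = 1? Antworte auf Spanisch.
Partiendo de la aceleración a(t) = 24·t^2 - 30·t + 4, tomamos 2 antiderivadas. Tomando ∫a(t)dt y aplicando v(0) = 4, encontramos v(t) = 8·t^3 - 15·t^2 + 4·t + 4. La integral de la velocidad, con x(0) = 1, da la posición: x(t) = 2·t^4 - 5·t^3 + 2·t^2 + 4·t + 1. De la ecuación de la posición x(t) = 2·t^4 - 5·t^3 + 2·t^2 + 4·t + 1, sustituimos t = 1 para obtener x = 4.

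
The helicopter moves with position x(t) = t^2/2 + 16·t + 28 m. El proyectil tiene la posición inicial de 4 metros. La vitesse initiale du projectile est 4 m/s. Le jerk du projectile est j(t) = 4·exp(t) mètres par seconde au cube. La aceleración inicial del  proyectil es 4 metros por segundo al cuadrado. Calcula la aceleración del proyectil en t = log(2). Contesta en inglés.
Starting from jerk j(t) = 4·exp(t), we take 1 integral. Taking ∫j(t)dt and applying a(0) = 4, we find a(t) = 4·exp(t). From the given acceleration equation a(t) = 4·exp(t), we substitute t = log(2) to get a = 8.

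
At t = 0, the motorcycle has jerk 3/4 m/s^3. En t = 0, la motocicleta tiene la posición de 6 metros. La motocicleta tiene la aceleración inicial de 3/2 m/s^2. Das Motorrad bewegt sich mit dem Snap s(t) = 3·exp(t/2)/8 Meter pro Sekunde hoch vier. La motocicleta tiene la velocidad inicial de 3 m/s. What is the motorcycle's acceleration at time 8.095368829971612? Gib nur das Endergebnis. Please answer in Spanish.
En t = 8.095368829971612, a = 85.8970531740601.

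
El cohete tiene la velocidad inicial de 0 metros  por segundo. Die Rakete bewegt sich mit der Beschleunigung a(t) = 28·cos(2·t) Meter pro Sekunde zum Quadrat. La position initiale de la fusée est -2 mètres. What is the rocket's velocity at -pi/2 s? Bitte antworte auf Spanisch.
Debemos encontrar la antiderivada de nuestra ecuación de la aceleración a(t) = 28·cos(2·t) 1 vez. La integral de la aceleración, con v(0) = 0, da la velocidad: v(t) = 14·sin(2·t). De la ecuación de la velocidad v(t) = 14·sin(2·t), sustituimos t = -pi/2 para obtener v = 0.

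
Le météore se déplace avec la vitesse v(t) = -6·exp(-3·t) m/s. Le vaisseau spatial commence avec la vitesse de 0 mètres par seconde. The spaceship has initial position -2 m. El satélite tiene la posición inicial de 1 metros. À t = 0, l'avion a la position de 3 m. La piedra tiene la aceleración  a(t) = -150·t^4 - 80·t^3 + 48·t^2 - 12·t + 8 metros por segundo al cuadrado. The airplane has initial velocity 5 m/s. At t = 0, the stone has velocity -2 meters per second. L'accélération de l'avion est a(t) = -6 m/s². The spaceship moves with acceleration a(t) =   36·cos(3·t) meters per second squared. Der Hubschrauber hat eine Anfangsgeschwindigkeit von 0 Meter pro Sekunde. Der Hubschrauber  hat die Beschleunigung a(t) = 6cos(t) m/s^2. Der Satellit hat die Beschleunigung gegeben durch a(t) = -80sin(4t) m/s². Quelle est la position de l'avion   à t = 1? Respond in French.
Pour résoudre ceci, nous devons prendre 2 primitives de notre équation de l'accélération a(t) = -6. La primitive de l'accélération est la vitesse. En utilisant v(0) = 5, nous obtenons v(t) = 5 - 6·t. En intégrant la vitesse et en utilisant la condition initiale x(0) = 3, nous obtenons x(t) = -3·t^2 + 5·t + 3. Nous avons la position x(t) = -3·t^2 + 5·t + 3. En substituant t = 1: x(1) = 5.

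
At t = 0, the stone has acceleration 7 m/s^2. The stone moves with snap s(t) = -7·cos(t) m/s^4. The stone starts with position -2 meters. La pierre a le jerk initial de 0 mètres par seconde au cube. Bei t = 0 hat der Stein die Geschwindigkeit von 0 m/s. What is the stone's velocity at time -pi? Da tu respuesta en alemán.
Ausgehend von dem Snap s(t) = -7·cos(t), nehmen wir 3 Integrale. Durch Integration von dem Snap und Verwendung der Anfangsbedingung j(0) = 0, erhalten wir j(t) = -7·sin(t). Durch Integration von dem Ruck und Verwendung der Anfangsbedingung a(0) = 7, erhalten wir a(t) = 7·cos(t). Durch Integration von der Beschleunigung und Verwendung der Anfangsbedingung v(0) = 0, erhalten wir v(t) = 7·sin(t). Aus der Gleichung für die Geschwindigkeit v(t) = 7·sin(t), setzen wir t = -pi ein und erhalten v = 0.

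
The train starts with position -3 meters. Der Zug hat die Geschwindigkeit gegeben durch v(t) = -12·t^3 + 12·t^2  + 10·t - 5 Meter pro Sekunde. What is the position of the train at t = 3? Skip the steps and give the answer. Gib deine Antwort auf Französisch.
À t = 3, x = -108.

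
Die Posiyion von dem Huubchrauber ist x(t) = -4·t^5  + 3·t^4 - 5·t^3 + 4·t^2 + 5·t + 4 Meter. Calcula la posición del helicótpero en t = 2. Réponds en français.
Nous avons la position x(t) = -4·t^5 + 3·t^4 - 5·t^3 + 4·t^2 + 5·t + 4. En substituant t = 2: x(2) = -90.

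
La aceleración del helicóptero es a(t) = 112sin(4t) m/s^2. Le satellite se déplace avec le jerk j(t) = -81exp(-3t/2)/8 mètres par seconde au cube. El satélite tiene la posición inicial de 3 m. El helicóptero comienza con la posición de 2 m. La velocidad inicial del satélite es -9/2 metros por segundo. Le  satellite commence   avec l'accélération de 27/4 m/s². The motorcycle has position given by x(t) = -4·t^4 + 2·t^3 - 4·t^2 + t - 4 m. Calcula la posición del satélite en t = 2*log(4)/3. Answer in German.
Wir müssen das Integral unserer Gleichung für den Ruck j(t) = -81·exp(-3·t/2)/8 3-mal finden. Durch Integration von dem Ruck und Verwendung der Anfangsbedingung a(0) = 27/4, erhalten wir a(t) = 27·exp(-3·t/2)/4. Mit ∫a(t)dt und Anwendung von v(0) = -9/2, finden wir v(t) = -9·exp(-3·t/2)/2. Durch Integration von der Geschwindigkeit und Verwendung der Anfangsbedingung x(0) = 3, erhalten wir x(t) = 3·exp(-3·t/2). Aus der Gleichung für die Position x(t) = 3·exp(-3·t/2), setzen wir t = 2*log(4)/3 ein und erhalten x = 3/4.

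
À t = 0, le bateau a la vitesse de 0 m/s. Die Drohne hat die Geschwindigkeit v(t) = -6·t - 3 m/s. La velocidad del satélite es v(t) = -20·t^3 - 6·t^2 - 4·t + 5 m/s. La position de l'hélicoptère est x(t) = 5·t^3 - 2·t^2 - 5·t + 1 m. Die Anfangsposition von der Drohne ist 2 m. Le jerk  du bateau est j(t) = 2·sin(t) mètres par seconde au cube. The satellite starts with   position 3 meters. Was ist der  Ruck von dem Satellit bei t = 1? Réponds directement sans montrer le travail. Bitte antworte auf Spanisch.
La respuesta es -132.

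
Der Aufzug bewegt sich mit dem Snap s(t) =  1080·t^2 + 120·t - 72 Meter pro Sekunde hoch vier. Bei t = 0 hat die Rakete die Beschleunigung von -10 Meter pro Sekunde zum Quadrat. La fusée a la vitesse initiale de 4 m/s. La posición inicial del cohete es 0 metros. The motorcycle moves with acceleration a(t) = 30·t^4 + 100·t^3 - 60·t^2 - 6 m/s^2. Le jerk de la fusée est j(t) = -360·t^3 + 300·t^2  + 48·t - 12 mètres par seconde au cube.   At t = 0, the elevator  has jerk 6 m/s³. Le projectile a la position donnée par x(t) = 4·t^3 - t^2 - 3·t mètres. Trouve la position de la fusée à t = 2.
Nous devons intégrer notre équation du jerk j(t) = -360·t^3 + 300·t^2 + 48·t - 12 3 fois. En prenant ∫j(t)dt et en appliquant a(0) = -10, nous trouvons a(t) = -90·t^4 + 100·t^3 + 24·t^2 - 12·t - 10. L'intégrale de l'accélération est la vitesse. En utilisant v(0) = 4, nous obtenons v(t) = -18·t^5 + 25·t^4 + 8·t^3 - 6·t^2 - 10·t + 4. En prenant ∫v(t)dt et en appliquant x(0) = 0, nous trouvons x(t) = -3·t^6 + 5·t^5 + 2·t^4 - 2·t^3 - 5·t^2 + 4·t. En utilisant x(t) = -3·t^6 + 5·t^5 + 2·t^4 - 2·t^3 - 5·t^2 + 4·t et en substituant t = 2, nous trouvons x = -28.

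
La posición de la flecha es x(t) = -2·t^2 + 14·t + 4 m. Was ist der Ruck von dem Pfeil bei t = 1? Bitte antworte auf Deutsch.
Wir müssen unsere Gleichung für die Position x(t) = -2·t^2 + 14·t + 4 3-mal ableiten. Die Ableitung von der Position ergibt die Geschwindigkeit: v(t) = 14 - 4·t. Durch Ableiten von der Geschwindigkeit erhalten wir die Beschleunigung: a(t) = -4. Mit d/dt von a(t) finden wir j(t) = 0. Mit j(t) = 0 und Einsetzen von t = 1, finden wir j = 0.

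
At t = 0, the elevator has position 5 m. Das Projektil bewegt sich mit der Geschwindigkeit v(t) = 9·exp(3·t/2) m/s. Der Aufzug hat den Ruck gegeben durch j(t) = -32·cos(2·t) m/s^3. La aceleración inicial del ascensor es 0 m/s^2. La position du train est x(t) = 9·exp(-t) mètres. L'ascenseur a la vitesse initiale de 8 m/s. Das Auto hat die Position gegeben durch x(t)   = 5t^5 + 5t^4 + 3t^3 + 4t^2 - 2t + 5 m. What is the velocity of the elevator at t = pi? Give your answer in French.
En partant du jerk j(t) = -32·cos(2·t), nous prenons 2 primitives. En intégrant le jerk et en utilisant la condition initiale a(0) = 0, nous obtenons a(t) = -16·sin(2·t). En prenant ∫a(t)dt et en appliquant v(0) = 8, nous trouvons v(t) = 8·cos(2·t). Nous avons la vitesse v(t) = 8·cos(2·t). En substituant t = pi: v(pi) = 8.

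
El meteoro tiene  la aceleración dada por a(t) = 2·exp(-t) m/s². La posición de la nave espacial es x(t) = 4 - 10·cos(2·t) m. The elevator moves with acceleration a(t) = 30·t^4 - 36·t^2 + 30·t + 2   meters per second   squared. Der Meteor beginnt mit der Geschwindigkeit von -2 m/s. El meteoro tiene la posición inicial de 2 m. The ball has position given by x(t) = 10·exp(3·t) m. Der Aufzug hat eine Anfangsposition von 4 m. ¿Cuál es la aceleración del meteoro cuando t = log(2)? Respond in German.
Aus der Gleichung für die Beschleunigung a(t) = 2·exp(-t), setzen wir t = log(2) ein und erhalten a = 1.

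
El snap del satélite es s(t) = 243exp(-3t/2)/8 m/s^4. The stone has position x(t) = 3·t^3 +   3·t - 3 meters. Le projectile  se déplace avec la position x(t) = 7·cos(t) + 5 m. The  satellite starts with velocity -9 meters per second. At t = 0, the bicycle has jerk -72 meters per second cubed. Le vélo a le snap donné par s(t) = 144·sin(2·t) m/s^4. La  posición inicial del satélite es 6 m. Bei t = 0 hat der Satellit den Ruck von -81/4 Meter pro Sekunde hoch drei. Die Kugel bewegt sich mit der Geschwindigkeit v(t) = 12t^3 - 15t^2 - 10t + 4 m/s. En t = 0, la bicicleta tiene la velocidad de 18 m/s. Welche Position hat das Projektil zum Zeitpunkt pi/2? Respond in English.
From the given position equation x(t) = 7·cos(t) + 5, we substitute t = pi/2 to get x = 5.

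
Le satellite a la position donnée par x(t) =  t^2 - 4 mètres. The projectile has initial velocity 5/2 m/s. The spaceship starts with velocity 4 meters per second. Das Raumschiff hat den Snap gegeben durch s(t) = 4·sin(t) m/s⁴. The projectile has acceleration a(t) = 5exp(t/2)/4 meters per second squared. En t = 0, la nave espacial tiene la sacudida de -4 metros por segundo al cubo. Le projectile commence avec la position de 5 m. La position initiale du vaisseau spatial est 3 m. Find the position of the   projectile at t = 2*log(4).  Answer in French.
En partant de l'accélération a(t) = 5·exp(t/2)/4, nous prenons 2 intégrales. En intégrant l'accélération et en utilisant la condition initiale v(0) = 5/2, nous obtenons v(t) = 5·exp(t/2)/2. L'intégrale de la vitesse est la position. En utilisant x(0) = 5, nous obtenons x(t) = 5·exp(t/2). Nous avons la position x(t) = 5·exp(t/2). En substituant t = 2*log(4): x(2*log(4)) = 20.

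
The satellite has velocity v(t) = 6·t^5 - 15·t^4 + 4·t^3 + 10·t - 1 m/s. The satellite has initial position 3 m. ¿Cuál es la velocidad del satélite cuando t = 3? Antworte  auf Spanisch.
Tenemos la velocidad v(t) = 6·t^5 - 15·t^4 + 4·t^3 + 10·t - 1. Sustituyendo t = 3: v(3) = 380.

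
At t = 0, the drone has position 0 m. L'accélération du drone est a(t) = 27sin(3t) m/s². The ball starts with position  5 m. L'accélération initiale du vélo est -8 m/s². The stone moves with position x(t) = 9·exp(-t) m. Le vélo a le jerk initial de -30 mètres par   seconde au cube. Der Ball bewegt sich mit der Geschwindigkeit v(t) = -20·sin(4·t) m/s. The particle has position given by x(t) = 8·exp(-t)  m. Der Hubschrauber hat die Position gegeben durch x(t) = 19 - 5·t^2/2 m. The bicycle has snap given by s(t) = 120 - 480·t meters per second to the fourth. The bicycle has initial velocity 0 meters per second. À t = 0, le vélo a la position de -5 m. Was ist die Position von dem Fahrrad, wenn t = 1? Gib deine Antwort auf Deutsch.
Ausgehend von dem Snap s(t) = 120 - 480·t, nehmen wir 4 Integrale. Durch Integration von dem Snap und Verwendung der Anfangsbedingung j(0) = -30, erhalten wir j(t) = -240·t^2 + 120·t - 30. Durch Integration von dem Ruck und Verwendung der Anfangsbedingung a(0) = -8, erhalten wir a(t) = -80·t^3 + 60·t^2 - 30·t - 8. Durch Integration von der Beschleunigung und Verwendung der Anfangsbedingung v(0) = 0, erhalten wir v(t) = t·(-20·t^3 + 20·t^2 - 15·t - 8). Durch Integration von der Geschwindigkeit und Verwendung der Anfangsbedingung x(0) = -5, erhalten wir x(t) = -4·t^5 + 5·t^4 - 5·t^3 - 4·t^2 - 5. Aus der Gleichung für die Position x(t) = -4·t^5 + 5·t^4 - 5·t^3 - 4·t^2 - 5, setzen wir t = 1 ein und erhalten x = -13.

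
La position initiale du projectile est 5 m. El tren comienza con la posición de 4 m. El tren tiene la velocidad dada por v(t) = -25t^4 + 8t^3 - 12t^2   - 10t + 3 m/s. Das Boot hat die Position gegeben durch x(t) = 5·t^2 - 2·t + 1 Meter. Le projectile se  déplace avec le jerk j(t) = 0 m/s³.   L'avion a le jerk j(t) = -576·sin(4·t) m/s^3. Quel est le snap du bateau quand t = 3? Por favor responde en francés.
En partant de la position x(t) = 5·t^2 - 2·t + 1, nous prenons 4 dérivées. La dérivée de la position donne la vitesse: v(t) = 10·t - 2. La dérivée de la vitesse donne l'accélération: a(t) = 10. La dérivée de l'accélération donne le jerk: j(t) = 0. En prenant d/dt de j(t), nous trouvons s(t) = 0. De l'équation du snap s(t) = 0, nous substituons t = 3 pour obtenir s = 0.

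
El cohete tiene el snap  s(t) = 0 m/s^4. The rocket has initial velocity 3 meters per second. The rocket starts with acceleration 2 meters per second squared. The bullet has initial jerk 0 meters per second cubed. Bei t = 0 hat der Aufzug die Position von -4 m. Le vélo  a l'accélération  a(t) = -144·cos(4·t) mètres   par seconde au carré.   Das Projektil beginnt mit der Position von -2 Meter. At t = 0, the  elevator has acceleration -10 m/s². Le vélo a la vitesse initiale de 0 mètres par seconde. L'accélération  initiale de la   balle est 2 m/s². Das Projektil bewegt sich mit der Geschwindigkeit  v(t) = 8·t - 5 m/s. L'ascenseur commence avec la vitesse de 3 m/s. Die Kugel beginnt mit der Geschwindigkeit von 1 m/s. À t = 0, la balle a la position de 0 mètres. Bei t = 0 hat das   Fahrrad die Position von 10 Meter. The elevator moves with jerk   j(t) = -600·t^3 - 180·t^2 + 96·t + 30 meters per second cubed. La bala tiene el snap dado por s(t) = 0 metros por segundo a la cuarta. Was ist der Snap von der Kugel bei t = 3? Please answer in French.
Nous avons le snap s(t) = 0. En substituant t = 3: s(3) = 0.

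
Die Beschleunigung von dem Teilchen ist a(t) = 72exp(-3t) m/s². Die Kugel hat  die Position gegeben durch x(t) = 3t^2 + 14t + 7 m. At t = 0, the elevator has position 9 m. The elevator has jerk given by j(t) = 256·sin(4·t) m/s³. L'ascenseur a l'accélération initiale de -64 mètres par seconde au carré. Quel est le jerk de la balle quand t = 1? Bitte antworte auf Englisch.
Starting from position x(t) = 3·t^2 + 14·t + 7, we take 3 derivatives. The derivative of position gives velocity: v(t) = 6·t + 14. The derivative of velocity gives acceleration: a(t) = 6. Taking d/dt of a(t), we find j(t) = 0. From the given jerk equation j(t) = 0, we substitute t = 1 to get j = 0.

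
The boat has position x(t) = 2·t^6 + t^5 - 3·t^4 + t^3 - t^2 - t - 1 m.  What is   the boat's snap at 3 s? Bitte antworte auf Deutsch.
Ausgehend von der Position x(t) = 2·t^6 + t^5 - 3·t^4 + t^3 - t^2 - t - 1, nehmen wir 4 Ableitungen. Mit d/dt von x(t) finden wir v(t) = 12·t^5 + 5·t^4 - 12·t^3 + 3·t^2 - 2·t - 1. Durch Ableiten von der Geschwindigkeit erhalten wir die Beschleunigung: a(t) = 60·t^4 + 20·t^3 - 36·t^2 + 6·t - 2. Die Ableitung von der Beschleunigung ergibt den Ruck: j(t) = 240·t^3 + 60·t^2 - 72·t + 6. Die Ableitung von dem Ruck ergibt den Snap: s(t) = 720·t^2 + 120·t - 72. Wir haben den Snap s(t) = 720·t^2 + 120·t - 72. Durch Einsetzen von t = 3: s(3) = 6768.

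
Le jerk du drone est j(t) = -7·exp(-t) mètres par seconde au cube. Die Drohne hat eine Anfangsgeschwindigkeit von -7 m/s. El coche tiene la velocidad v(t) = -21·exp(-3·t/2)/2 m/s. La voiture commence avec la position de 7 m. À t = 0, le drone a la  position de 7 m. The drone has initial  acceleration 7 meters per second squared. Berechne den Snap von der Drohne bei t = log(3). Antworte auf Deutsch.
Um dies zu lösen, müssen wir 1 Ableitung unserer Gleichung für den Ruck j(t) = -7·exp(-t) nehmen. Die Ableitung von dem Ruck ergibt den Snap: s(t) = 7·exp(-t). Aus der Gleichung für den Snap s(t) = 7·exp(-t), setzen wir t = log(3) ein und erhalten s = 7/3.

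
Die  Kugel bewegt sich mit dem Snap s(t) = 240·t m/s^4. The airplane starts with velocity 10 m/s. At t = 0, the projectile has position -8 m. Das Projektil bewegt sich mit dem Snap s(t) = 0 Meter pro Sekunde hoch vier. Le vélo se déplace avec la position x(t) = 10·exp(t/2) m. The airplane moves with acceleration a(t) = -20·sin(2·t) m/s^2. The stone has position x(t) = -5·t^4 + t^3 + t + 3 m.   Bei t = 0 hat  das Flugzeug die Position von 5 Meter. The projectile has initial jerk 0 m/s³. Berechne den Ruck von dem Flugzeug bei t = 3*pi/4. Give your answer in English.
Starting from acceleration a(t) = -20·sin(2·t), we take 1 derivative. The derivative of acceleration gives jerk: j(t) = -40·cos(2·t). From the given jerk equation j(t) = -40·cos(2·t), we substitute t = 3*pi/4 to get j = 0.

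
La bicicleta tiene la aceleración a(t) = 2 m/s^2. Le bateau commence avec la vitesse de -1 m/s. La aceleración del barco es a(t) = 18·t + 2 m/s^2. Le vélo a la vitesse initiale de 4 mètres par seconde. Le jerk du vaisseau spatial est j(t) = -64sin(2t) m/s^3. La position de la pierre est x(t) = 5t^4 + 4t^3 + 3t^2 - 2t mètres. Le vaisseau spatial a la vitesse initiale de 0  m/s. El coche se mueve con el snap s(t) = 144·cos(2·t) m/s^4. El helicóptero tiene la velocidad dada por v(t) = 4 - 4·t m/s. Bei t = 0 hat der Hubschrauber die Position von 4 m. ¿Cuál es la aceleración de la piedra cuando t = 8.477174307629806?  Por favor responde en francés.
En partant de la position x(t) = 5·t^4 + 4·t^3 + 3·t^2 - 2·t, nous prenons 2 dérivées. En dérivant la position, nous obtenons la vitesse: v(t) = 20·t^3 + 12·t^2 + 6·t - 2. La dérivée de la vitesse donne l'accélération: a(t) = 60·t^2 + 24·t + 6. Nous avons l'accélération a(t) = 60·t^2 + 24·t + 6. En substituant t = 8.477174307629806: a(8.477174307629806) = 4521.20123789945.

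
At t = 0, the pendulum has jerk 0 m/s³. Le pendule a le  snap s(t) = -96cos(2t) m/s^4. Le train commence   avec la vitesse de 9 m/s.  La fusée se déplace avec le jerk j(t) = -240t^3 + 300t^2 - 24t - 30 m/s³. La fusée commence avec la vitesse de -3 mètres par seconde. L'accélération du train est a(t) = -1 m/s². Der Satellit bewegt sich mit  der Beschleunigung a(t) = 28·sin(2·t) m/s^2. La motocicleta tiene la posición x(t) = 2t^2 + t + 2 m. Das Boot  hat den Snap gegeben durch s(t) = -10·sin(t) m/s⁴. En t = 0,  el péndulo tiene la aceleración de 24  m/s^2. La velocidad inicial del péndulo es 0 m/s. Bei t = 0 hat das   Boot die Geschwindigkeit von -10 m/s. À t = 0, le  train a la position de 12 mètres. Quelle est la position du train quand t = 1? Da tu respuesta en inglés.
To find the answer, we compute 2 antiderivatives of a(t) = -1. Integrating acceleration and using the initial condition v(0) = 9, we get v(t) = 9 - t. The integral of velocity, with x(0) = 12, gives position: x(t) = -t^2/2 + 9·t + 12. From the given position equation x(t) = -t^2/2 + 9·t + 12, we substitute t = 1 to get x = 41/2.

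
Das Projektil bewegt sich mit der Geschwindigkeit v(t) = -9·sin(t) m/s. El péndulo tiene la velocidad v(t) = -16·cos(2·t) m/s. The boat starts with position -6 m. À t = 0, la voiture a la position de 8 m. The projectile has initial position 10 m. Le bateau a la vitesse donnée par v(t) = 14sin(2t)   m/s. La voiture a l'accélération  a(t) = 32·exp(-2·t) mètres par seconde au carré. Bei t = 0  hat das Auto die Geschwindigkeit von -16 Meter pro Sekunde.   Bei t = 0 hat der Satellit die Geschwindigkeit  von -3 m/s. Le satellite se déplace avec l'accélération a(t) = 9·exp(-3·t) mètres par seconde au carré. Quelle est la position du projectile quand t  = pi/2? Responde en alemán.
Wir müssen unsere Gleichung für die Geschwindigkeit v(t) = -9·sin(t) 1-mal integrieren. Mit ∫v(t)dt und Anwendung von x(0) = 10, finden wir x(t) = 9·cos(t) + 1. Aus der Gleichung für die Position x(t) = 9·cos(t) + 1, setzen wir t = pi/2 ein und erhalten x = 1.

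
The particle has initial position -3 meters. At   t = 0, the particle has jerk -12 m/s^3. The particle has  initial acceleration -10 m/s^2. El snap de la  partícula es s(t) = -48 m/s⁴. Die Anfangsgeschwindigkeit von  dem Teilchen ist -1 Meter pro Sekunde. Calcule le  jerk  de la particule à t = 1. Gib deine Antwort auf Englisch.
Starting from snap s(t) = -48, we take 1 antiderivative. Integrating snap and using the initial condition j(0) = -12, we get j(t) = -48·t - 12. From the given jerk equation j(t) = -48·t - 12, we substitute t = 1 to get j = -60.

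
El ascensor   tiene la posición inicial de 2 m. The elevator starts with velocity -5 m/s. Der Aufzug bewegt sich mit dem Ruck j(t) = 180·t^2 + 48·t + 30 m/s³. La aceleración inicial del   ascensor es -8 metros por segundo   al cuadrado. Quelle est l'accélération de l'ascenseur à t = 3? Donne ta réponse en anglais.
We need to integrate our jerk equation j(t) = 180·t^2 + 48·t + 30 1 time. The integral of jerk is acceleration. Using a(0) = -8, we get a(t) = 60·t^3 + 24·t^2 + 30·t - 8. From the given acceleration equation a(t) = 60·t^3 + 24·t^2 + 30·t - 8, we substitute t = 3 to get a = 1918.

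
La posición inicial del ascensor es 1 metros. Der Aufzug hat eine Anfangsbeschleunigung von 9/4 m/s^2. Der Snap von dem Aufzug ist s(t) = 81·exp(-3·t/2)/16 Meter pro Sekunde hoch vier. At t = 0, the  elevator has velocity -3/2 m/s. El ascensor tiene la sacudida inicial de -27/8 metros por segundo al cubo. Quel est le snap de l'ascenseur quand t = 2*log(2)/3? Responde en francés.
En utilisant s(t) = 81·exp(-3·t/2)/16 et en substituant t = 2*log(2)/3, nous trouvons s = 81/32.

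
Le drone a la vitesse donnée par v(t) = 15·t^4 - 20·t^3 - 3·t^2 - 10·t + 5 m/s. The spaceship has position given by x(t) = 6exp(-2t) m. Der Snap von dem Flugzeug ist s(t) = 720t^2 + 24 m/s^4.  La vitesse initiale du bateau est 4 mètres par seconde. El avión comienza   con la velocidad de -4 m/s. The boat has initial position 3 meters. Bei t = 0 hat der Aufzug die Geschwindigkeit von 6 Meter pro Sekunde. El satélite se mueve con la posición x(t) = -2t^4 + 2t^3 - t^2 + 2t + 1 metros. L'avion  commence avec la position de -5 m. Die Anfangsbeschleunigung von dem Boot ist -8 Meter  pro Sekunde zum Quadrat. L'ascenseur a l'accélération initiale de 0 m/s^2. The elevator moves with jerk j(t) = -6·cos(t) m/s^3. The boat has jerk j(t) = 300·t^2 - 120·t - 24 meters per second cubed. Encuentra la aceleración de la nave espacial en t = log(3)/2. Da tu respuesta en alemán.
Um dies zu lösen, müssen wir 2 Ableitungen unserer Gleichung für die Position x(t) = 6·exp(-2·t) nehmen. Mit d/dt von x(t) finden wir v(t) = -12·exp(-2·t). Durch Ableiten von der Geschwindigkeit erhalten wir die Beschleunigung: a(t) = 24·exp(-2·t). Aus der Gleichung für die Beschleunigung a(t) = 24·exp(-2·t), setzen wir t = log(3)/2 ein und erhalten a = 8.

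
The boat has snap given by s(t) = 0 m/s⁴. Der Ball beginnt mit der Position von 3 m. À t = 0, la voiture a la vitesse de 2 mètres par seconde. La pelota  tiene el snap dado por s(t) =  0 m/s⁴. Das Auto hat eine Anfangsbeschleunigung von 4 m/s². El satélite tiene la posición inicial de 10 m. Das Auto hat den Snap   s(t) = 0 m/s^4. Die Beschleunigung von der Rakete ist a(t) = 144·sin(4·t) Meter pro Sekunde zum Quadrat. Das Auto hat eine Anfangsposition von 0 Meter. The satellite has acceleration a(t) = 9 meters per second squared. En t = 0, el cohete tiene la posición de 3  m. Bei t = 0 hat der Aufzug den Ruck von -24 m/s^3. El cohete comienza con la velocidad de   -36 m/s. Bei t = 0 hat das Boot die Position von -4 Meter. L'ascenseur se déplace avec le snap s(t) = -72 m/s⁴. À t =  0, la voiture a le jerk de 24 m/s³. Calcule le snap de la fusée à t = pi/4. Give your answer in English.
Starting from acceleration a(t) = 144·sin(4·t), we take 2 derivatives. The derivative of acceleration gives jerk: j(t) = 576·cos(4·t). Taking d/dt of j(t), we find s(t) = -2304·sin(4·t). From the given snap equation s(t) = -2304·sin(4·t), we substitute t = pi/4 to get s = 0.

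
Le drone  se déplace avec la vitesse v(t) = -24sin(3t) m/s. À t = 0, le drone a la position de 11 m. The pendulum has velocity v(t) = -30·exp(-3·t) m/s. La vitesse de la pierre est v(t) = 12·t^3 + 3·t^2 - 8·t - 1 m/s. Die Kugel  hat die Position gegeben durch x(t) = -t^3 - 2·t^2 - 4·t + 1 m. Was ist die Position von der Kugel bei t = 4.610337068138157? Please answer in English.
We have position x(t) = -t^3 - 2·t^2 - 4·t + 1. Substituting t = 4.610337068138157: x(4.610337068138157) = -157.945436824920.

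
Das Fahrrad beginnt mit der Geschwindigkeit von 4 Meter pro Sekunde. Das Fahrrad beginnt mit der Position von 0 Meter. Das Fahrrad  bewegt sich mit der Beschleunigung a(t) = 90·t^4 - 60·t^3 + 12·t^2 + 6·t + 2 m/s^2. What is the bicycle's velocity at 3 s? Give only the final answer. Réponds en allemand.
Die Geschwindigkeit bei t = 3 ist v = 3304.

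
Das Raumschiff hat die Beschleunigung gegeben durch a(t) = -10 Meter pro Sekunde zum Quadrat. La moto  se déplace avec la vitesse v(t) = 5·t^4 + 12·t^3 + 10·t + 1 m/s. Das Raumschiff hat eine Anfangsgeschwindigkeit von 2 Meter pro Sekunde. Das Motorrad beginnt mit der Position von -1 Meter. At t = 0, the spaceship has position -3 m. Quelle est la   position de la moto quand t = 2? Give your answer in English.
We must find the antiderivative of our velocity equation v(t) = 5·t^4 + 12·t^3 + 10·t + 1 1 time. The integral of velocity, with x(0) = -1, gives position: x(t) = t^5 + 3·t^4 + 5·t^2 + t - 1. We have position x(t) = t^5 + 3·t^4 + 5·t^2 + t - 1. Substituting t = 2: x(2) = 101.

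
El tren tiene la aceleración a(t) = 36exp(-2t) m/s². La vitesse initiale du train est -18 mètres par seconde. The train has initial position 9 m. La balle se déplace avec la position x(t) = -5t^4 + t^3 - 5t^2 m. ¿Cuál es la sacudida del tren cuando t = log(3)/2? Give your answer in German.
Ausgehend von der Beschleunigung a(t) = 36·exp(-2·t), nehmen wir 1 Ableitung. Durch Ableiten von der Beschleunigung erhalten wir den Ruck: j(t) = -72·exp(-2·t). Aus der Gleichung für den Ruck j(t) = -72·exp(-2·t), setzen wir t = log(3)/2 ein und erhalten j = -24.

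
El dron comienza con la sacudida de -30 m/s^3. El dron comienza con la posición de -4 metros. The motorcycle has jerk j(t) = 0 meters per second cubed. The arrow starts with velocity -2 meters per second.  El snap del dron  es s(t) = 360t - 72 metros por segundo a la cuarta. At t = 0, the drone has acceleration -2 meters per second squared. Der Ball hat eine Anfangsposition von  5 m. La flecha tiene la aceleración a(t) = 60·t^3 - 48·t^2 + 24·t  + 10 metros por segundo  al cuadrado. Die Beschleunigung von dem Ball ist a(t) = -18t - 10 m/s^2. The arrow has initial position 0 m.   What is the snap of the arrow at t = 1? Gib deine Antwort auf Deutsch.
Um dies zu lösen, müssen wir 2 Ableitungen unserer Gleichung für die Beschleunigung a(t) = 60·t^3 - 48·t^2 + 24·t + 10 nehmen. Die Ableitung von der Beschleunigung ergibt den Ruck: j(t) = 180·t^2 - 96·t + 24. Durch Ableiten von dem Ruck erhalten wir den Snap: s(t) = 360·t - 96. Wir haben den Snap s(t) = 360·t - 96. Durch Einsetzen von t = 1: s(1) = 264.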